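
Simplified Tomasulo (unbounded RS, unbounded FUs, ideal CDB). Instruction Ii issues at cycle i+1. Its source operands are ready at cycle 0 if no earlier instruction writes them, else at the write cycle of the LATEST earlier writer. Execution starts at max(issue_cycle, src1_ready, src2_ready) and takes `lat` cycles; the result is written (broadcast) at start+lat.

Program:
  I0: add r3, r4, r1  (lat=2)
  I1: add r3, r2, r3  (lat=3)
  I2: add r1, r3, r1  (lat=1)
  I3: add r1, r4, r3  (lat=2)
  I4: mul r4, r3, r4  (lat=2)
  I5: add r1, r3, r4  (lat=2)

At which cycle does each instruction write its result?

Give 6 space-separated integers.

Answer: 3 6 7 8 8 10

Derivation:
I0 add r3: issue@1 deps=(None,None) exec_start@1 write@3
I1 add r3: issue@2 deps=(None,0) exec_start@3 write@6
I2 add r1: issue@3 deps=(1,None) exec_start@6 write@7
I3 add r1: issue@4 deps=(None,1) exec_start@6 write@8
I4 mul r4: issue@5 deps=(1,None) exec_start@6 write@8
I5 add r1: issue@6 deps=(1,4) exec_start@8 write@10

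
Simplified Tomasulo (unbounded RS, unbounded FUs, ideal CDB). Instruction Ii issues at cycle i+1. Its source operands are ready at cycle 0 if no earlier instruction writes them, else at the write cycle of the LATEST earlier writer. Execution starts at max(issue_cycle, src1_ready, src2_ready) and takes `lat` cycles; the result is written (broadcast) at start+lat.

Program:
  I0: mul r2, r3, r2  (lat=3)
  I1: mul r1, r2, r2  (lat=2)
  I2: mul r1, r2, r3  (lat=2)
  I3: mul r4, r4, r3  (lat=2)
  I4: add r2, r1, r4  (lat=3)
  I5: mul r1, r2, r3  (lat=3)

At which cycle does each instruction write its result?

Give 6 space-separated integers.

I0 mul r2: issue@1 deps=(None,None) exec_start@1 write@4
I1 mul r1: issue@2 deps=(0,0) exec_start@4 write@6
I2 mul r1: issue@3 deps=(0,None) exec_start@4 write@6
I3 mul r4: issue@4 deps=(None,None) exec_start@4 write@6
I4 add r2: issue@5 deps=(2,3) exec_start@6 write@9
I5 mul r1: issue@6 deps=(4,None) exec_start@9 write@12

Answer: 4 6 6 6 9 12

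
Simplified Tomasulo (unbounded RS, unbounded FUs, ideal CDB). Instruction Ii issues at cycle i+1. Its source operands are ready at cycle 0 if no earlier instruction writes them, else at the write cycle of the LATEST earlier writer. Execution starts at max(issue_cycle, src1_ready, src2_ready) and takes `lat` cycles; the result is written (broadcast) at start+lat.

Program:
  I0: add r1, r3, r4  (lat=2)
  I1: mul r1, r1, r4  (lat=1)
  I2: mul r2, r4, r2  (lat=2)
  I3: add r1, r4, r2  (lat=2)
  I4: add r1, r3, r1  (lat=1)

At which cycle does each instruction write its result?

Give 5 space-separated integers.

I0 add r1: issue@1 deps=(None,None) exec_start@1 write@3
I1 mul r1: issue@2 deps=(0,None) exec_start@3 write@4
I2 mul r2: issue@3 deps=(None,None) exec_start@3 write@5
I3 add r1: issue@4 deps=(None,2) exec_start@5 write@7
I4 add r1: issue@5 deps=(None,3) exec_start@7 write@8

Answer: 3 4 5 7 8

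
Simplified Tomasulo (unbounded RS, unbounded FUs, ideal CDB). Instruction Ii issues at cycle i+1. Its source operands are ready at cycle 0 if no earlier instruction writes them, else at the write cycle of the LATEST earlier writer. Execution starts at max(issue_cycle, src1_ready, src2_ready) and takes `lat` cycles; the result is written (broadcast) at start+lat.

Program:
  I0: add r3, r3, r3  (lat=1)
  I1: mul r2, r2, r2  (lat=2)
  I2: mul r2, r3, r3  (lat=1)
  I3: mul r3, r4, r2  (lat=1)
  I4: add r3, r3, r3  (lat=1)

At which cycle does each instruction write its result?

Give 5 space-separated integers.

Answer: 2 4 4 5 6

Derivation:
I0 add r3: issue@1 deps=(None,None) exec_start@1 write@2
I1 mul r2: issue@2 deps=(None,None) exec_start@2 write@4
I2 mul r2: issue@3 deps=(0,0) exec_start@3 write@4
I3 mul r3: issue@4 deps=(None,2) exec_start@4 write@5
I4 add r3: issue@5 deps=(3,3) exec_start@5 write@6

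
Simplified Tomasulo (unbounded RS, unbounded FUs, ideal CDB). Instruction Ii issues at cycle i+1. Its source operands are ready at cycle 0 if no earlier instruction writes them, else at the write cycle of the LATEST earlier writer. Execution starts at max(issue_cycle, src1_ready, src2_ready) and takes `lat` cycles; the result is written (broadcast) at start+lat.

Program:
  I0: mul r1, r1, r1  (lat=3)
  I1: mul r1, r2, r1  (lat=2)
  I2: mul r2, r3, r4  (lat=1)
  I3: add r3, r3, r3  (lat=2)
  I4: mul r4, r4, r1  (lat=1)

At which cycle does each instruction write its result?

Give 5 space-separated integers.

I0 mul r1: issue@1 deps=(None,None) exec_start@1 write@4
I1 mul r1: issue@2 deps=(None,0) exec_start@4 write@6
I2 mul r2: issue@3 deps=(None,None) exec_start@3 write@4
I3 add r3: issue@4 deps=(None,None) exec_start@4 write@6
I4 mul r4: issue@5 deps=(None,1) exec_start@6 write@7

Answer: 4 6 4 6 7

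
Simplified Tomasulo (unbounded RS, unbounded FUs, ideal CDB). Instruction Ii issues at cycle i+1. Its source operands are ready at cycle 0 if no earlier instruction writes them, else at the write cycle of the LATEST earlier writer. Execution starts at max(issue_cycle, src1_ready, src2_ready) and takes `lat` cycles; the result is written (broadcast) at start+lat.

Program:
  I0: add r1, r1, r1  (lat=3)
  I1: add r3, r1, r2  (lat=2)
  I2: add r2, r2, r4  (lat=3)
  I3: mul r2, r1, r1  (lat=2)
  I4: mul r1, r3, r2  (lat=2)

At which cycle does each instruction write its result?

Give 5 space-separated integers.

Answer: 4 6 6 6 8

Derivation:
I0 add r1: issue@1 deps=(None,None) exec_start@1 write@4
I1 add r3: issue@2 deps=(0,None) exec_start@4 write@6
I2 add r2: issue@3 deps=(None,None) exec_start@3 write@6
I3 mul r2: issue@4 deps=(0,0) exec_start@4 write@6
I4 mul r1: issue@5 deps=(1,3) exec_start@6 write@8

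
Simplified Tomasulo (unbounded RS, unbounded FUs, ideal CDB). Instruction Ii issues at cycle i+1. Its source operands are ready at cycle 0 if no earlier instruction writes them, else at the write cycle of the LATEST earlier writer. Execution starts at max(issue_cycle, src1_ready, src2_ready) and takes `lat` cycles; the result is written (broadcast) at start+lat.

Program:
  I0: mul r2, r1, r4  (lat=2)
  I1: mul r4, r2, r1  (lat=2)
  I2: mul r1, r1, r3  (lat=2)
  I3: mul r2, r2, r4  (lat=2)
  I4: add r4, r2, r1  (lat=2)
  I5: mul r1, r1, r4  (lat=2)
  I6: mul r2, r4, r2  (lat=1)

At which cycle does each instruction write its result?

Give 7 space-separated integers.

I0 mul r2: issue@1 deps=(None,None) exec_start@1 write@3
I1 mul r4: issue@2 deps=(0,None) exec_start@3 write@5
I2 mul r1: issue@3 deps=(None,None) exec_start@3 write@5
I3 mul r2: issue@4 deps=(0,1) exec_start@5 write@7
I4 add r4: issue@5 deps=(3,2) exec_start@7 write@9
I5 mul r1: issue@6 deps=(2,4) exec_start@9 write@11
I6 mul r2: issue@7 deps=(4,3) exec_start@9 write@10

Answer: 3 5 5 7 9 11 10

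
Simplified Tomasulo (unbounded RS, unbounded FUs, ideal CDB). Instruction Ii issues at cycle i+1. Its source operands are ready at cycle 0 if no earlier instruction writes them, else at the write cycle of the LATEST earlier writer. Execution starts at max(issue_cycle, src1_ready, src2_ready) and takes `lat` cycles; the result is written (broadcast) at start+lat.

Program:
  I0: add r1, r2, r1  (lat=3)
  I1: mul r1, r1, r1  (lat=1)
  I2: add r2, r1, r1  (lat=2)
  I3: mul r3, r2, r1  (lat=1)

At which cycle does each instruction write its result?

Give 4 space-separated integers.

Answer: 4 5 7 8

Derivation:
I0 add r1: issue@1 deps=(None,None) exec_start@1 write@4
I1 mul r1: issue@2 deps=(0,0) exec_start@4 write@5
I2 add r2: issue@3 deps=(1,1) exec_start@5 write@7
I3 mul r3: issue@4 deps=(2,1) exec_start@7 write@8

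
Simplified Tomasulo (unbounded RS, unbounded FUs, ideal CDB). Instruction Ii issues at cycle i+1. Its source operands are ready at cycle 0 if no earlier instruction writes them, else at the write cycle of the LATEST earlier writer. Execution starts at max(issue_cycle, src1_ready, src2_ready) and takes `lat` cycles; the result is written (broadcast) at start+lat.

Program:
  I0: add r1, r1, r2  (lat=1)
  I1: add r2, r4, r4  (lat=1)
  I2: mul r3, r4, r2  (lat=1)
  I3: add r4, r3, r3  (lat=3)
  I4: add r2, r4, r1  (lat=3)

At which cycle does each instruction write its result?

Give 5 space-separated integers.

I0 add r1: issue@1 deps=(None,None) exec_start@1 write@2
I1 add r2: issue@2 deps=(None,None) exec_start@2 write@3
I2 mul r3: issue@3 deps=(None,1) exec_start@3 write@4
I3 add r4: issue@4 deps=(2,2) exec_start@4 write@7
I4 add r2: issue@5 deps=(3,0) exec_start@7 write@10

Answer: 2 3 4 7 10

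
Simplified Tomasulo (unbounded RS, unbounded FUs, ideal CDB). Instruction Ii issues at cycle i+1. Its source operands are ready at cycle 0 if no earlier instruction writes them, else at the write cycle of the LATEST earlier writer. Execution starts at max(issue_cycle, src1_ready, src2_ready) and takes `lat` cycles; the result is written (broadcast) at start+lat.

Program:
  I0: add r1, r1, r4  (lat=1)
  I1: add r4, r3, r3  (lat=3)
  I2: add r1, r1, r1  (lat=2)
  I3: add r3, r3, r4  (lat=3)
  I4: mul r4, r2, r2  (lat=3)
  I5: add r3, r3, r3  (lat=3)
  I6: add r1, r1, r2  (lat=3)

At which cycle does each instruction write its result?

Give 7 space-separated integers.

I0 add r1: issue@1 deps=(None,None) exec_start@1 write@2
I1 add r4: issue@2 deps=(None,None) exec_start@2 write@5
I2 add r1: issue@3 deps=(0,0) exec_start@3 write@5
I3 add r3: issue@4 deps=(None,1) exec_start@5 write@8
I4 mul r4: issue@5 deps=(None,None) exec_start@5 write@8
I5 add r3: issue@6 deps=(3,3) exec_start@8 write@11
I6 add r1: issue@7 deps=(2,None) exec_start@7 write@10

Answer: 2 5 5 8 8 11 10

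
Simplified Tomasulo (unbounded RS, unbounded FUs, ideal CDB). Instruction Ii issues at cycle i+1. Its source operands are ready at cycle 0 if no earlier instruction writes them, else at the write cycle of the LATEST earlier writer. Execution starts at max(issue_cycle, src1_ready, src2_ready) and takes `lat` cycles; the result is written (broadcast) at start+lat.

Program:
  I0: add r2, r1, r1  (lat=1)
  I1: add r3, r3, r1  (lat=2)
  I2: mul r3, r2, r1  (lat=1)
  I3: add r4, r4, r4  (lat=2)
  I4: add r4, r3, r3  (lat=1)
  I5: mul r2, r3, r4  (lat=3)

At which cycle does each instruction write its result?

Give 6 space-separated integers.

Answer: 2 4 4 6 6 9

Derivation:
I0 add r2: issue@1 deps=(None,None) exec_start@1 write@2
I1 add r3: issue@2 deps=(None,None) exec_start@2 write@4
I2 mul r3: issue@3 deps=(0,None) exec_start@3 write@4
I3 add r4: issue@4 deps=(None,None) exec_start@4 write@6
I4 add r4: issue@5 deps=(2,2) exec_start@5 write@6
I5 mul r2: issue@6 deps=(2,4) exec_start@6 write@9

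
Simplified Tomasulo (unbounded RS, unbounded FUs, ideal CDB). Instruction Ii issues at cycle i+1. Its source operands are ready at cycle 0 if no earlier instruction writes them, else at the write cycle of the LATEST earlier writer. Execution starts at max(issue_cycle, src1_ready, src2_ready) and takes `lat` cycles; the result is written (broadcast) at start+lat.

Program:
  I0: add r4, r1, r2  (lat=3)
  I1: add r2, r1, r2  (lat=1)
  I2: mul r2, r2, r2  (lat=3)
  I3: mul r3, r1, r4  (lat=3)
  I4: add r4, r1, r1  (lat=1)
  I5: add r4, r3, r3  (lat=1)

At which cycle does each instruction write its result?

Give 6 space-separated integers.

Answer: 4 3 6 7 6 8

Derivation:
I0 add r4: issue@1 deps=(None,None) exec_start@1 write@4
I1 add r2: issue@2 deps=(None,None) exec_start@2 write@3
I2 mul r2: issue@3 deps=(1,1) exec_start@3 write@6
I3 mul r3: issue@4 deps=(None,0) exec_start@4 write@7
I4 add r4: issue@5 deps=(None,None) exec_start@5 write@6
I5 add r4: issue@6 deps=(3,3) exec_start@7 write@8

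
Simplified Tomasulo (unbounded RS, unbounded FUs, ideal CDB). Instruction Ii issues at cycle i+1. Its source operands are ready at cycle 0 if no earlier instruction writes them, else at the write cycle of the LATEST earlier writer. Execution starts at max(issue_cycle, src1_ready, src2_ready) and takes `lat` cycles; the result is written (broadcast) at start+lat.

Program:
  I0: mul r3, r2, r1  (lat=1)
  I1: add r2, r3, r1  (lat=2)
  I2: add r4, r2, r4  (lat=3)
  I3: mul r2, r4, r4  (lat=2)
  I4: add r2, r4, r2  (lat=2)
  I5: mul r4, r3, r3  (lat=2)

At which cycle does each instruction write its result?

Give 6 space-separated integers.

Answer: 2 4 7 9 11 8

Derivation:
I0 mul r3: issue@1 deps=(None,None) exec_start@1 write@2
I1 add r2: issue@2 deps=(0,None) exec_start@2 write@4
I2 add r4: issue@3 deps=(1,None) exec_start@4 write@7
I3 mul r2: issue@4 deps=(2,2) exec_start@7 write@9
I4 add r2: issue@5 deps=(2,3) exec_start@9 write@11
I5 mul r4: issue@6 deps=(0,0) exec_start@6 write@8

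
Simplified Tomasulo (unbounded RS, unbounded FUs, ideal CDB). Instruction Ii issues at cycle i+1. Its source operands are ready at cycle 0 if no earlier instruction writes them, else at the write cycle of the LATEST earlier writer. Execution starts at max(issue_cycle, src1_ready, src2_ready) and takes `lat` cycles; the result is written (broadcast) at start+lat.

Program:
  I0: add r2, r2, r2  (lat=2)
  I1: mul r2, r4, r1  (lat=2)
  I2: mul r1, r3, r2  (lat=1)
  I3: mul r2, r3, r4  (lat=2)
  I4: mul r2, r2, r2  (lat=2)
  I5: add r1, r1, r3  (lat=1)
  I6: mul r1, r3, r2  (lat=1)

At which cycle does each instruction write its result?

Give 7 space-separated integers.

Answer: 3 4 5 6 8 7 9

Derivation:
I0 add r2: issue@1 deps=(None,None) exec_start@1 write@3
I1 mul r2: issue@2 deps=(None,None) exec_start@2 write@4
I2 mul r1: issue@3 deps=(None,1) exec_start@4 write@5
I3 mul r2: issue@4 deps=(None,None) exec_start@4 write@6
I4 mul r2: issue@5 deps=(3,3) exec_start@6 write@8
I5 add r1: issue@6 deps=(2,None) exec_start@6 write@7
I6 mul r1: issue@7 deps=(None,4) exec_start@8 write@9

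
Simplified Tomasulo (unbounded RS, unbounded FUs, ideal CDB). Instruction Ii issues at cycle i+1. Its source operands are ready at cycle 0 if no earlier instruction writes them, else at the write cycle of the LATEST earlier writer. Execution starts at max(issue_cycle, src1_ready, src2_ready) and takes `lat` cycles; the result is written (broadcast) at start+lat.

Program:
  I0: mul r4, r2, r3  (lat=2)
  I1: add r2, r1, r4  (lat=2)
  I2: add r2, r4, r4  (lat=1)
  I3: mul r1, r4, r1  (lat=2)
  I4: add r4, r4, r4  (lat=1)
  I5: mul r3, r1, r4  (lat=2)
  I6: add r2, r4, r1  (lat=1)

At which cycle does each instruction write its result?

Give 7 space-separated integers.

I0 mul r4: issue@1 deps=(None,None) exec_start@1 write@3
I1 add r2: issue@2 deps=(None,0) exec_start@3 write@5
I2 add r2: issue@3 deps=(0,0) exec_start@3 write@4
I3 mul r1: issue@4 deps=(0,None) exec_start@4 write@6
I4 add r4: issue@5 deps=(0,0) exec_start@5 write@6
I5 mul r3: issue@6 deps=(3,4) exec_start@6 write@8
I6 add r2: issue@7 deps=(4,3) exec_start@7 write@8

Answer: 3 5 4 6 6 8 8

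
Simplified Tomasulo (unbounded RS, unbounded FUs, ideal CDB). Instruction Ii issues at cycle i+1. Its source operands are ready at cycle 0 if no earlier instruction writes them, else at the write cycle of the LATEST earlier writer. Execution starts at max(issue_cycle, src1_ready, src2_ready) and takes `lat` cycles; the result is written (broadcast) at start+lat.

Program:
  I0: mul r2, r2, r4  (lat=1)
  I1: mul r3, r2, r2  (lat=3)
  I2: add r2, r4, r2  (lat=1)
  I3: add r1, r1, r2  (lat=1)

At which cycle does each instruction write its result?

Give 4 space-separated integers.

I0 mul r2: issue@1 deps=(None,None) exec_start@1 write@2
I1 mul r3: issue@2 deps=(0,0) exec_start@2 write@5
I2 add r2: issue@3 deps=(None,0) exec_start@3 write@4
I3 add r1: issue@4 deps=(None,2) exec_start@4 write@5

Answer: 2 5 4 5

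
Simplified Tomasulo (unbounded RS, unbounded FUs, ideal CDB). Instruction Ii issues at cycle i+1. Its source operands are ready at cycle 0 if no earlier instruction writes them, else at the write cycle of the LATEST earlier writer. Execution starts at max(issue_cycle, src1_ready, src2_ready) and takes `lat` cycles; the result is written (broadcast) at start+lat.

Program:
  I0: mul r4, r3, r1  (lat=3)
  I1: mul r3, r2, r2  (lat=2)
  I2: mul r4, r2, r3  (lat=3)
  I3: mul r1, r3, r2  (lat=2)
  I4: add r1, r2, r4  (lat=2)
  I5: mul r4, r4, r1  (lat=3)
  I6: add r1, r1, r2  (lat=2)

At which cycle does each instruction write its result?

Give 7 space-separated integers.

I0 mul r4: issue@1 deps=(None,None) exec_start@1 write@4
I1 mul r3: issue@2 deps=(None,None) exec_start@2 write@4
I2 mul r4: issue@3 deps=(None,1) exec_start@4 write@7
I3 mul r1: issue@4 deps=(1,None) exec_start@4 write@6
I4 add r1: issue@5 deps=(None,2) exec_start@7 write@9
I5 mul r4: issue@6 deps=(2,4) exec_start@9 write@12
I6 add r1: issue@7 deps=(4,None) exec_start@9 write@11

Answer: 4 4 7 6 9 12 11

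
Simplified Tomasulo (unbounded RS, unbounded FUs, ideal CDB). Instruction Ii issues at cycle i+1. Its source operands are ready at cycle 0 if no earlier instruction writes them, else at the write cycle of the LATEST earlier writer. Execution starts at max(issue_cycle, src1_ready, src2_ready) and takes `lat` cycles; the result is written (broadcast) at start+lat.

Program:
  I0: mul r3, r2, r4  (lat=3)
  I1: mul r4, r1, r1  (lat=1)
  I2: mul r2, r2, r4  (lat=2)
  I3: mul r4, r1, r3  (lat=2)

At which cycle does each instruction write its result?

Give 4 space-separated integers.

I0 mul r3: issue@1 deps=(None,None) exec_start@1 write@4
I1 mul r4: issue@2 deps=(None,None) exec_start@2 write@3
I2 mul r2: issue@3 deps=(None,1) exec_start@3 write@5
I3 mul r4: issue@4 deps=(None,0) exec_start@4 write@6

Answer: 4 3 5 6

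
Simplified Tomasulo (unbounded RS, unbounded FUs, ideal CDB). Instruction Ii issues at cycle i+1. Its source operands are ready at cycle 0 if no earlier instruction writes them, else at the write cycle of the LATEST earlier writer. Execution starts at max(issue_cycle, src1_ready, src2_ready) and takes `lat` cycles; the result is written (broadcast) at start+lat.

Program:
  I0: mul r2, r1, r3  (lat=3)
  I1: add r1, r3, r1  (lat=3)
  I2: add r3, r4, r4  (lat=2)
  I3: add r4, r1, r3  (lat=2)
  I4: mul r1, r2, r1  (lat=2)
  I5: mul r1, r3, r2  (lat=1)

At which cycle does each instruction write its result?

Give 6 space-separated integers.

I0 mul r2: issue@1 deps=(None,None) exec_start@1 write@4
I1 add r1: issue@2 deps=(None,None) exec_start@2 write@5
I2 add r3: issue@3 deps=(None,None) exec_start@3 write@5
I3 add r4: issue@4 deps=(1,2) exec_start@5 write@7
I4 mul r1: issue@5 deps=(0,1) exec_start@5 write@7
I5 mul r1: issue@6 deps=(2,0) exec_start@6 write@7

Answer: 4 5 5 7 7 7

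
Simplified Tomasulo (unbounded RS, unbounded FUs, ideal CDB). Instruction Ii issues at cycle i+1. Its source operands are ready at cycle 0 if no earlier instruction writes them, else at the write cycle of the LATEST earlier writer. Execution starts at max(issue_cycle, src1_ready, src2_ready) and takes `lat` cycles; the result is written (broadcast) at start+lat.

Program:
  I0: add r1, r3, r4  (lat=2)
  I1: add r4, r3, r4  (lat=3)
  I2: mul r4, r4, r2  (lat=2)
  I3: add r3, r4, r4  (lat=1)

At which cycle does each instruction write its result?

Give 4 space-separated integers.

Answer: 3 5 7 8

Derivation:
I0 add r1: issue@1 deps=(None,None) exec_start@1 write@3
I1 add r4: issue@2 deps=(None,None) exec_start@2 write@5
I2 mul r4: issue@3 deps=(1,None) exec_start@5 write@7
I3 add r3: issue@4 deps=(2,2) exec_start@7 write@8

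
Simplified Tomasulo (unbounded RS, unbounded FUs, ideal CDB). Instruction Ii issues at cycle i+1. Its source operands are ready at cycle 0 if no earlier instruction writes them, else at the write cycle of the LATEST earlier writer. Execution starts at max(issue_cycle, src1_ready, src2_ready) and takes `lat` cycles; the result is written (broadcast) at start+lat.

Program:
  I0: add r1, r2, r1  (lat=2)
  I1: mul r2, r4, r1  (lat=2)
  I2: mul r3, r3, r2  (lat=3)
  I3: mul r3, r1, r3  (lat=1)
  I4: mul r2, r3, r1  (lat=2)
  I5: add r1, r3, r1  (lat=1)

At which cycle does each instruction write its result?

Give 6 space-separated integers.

Answer: 3 5 8 9 11 10

Derivation:
I0 add r1: issue@1 deps=(None,None) exec_start@1 write@3
I1 mul r2: issue@2 deps=(None,0) exec_start@3 write@5
I2 mul r3: issue@3 deps=(None,1) exec_start@5 write@8
I3 mul r3: issue@4 deps=(0,2) exec_start@8 write@9
I4 mul r2: issue@5 deps=(3,0) exec_start@9 write@11
I5 add r1: issue@6 deps=(3,0) exec_start@9 write@10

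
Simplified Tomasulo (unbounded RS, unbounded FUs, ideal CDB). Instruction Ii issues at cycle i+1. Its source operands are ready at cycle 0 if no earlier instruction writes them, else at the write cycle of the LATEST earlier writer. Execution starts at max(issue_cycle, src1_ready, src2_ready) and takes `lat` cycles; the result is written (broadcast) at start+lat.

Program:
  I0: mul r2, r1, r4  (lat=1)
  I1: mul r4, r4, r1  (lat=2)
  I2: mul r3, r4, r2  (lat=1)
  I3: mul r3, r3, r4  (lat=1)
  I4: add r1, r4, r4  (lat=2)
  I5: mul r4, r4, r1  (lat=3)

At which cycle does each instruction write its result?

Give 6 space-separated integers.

I0 mul r2: issue@1 deps=(None,None) exec_start@1 write@2
I1 mul r4: issue@2 deps=(None,None) exec_start@2 write@4
I2 mul r3: issue@3 deps=(1,0) exec_start@4 write@5
I3 mul r3: issue@4 deps=(2,1) exec_start@5 write@6
I4 add r1: issue@5 deps=(1,1) exec_start@5 write@7
I5 mul r4: issue@6 deps=(1,4) exec_start@7 write@10

Answer: 2 4 5 6 7 10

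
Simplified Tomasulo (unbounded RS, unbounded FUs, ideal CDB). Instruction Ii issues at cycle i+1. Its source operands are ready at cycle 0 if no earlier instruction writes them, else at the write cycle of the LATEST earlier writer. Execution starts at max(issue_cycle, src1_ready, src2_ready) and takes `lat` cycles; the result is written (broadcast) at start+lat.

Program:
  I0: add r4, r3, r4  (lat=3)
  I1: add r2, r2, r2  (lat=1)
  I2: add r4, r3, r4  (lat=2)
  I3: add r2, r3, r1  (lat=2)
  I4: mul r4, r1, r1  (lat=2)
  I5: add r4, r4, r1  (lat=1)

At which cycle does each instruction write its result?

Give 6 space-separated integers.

I0 add r4: issue@1 deps=(None,None) exec_start@1 write@4
I1 add r2: issue@2 deps=(None,None) exec_start@2 write@3
I2 add r4: issue@3 deps=(None,0) exec_start@4 write@6
I3 add r2: issue@4 deps=(None,None) exec_start@4 write@6
I4 mul r4: issue@5 deps=(None,None) exec_start@5 write@7
I5 add r4: issue@6 deps=(4,None) exec_start@7 write@8

Answer: 4 3 6 6 7 8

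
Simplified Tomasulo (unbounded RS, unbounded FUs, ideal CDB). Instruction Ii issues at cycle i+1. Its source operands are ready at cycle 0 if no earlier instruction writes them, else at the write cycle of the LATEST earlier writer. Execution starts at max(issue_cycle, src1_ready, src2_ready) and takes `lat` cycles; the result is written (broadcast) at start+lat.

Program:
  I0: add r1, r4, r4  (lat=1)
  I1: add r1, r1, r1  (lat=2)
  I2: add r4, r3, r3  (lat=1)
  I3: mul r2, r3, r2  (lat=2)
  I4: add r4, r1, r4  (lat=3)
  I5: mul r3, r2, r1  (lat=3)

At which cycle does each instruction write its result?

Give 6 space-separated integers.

Answer: 2 4 4 6 8 9

Derivation:
I0 add r1: issue@1 deps=(None,None) exec_start@1 write@2
I1 add r1: issue@2 deps=(0,0) exec_start@2 write@4
I2 add r4: issue@3 deps=(None,None) exec_start@3 write@4
I3 mul r2: issue@4 deps=(None,None) exec_start@4 write@6
I4 add r4: issue@5 deps=(1,2) exec_start@5 write@8
I5 mul r3: issue@6 deps=(3,1) exec_start@6 write@9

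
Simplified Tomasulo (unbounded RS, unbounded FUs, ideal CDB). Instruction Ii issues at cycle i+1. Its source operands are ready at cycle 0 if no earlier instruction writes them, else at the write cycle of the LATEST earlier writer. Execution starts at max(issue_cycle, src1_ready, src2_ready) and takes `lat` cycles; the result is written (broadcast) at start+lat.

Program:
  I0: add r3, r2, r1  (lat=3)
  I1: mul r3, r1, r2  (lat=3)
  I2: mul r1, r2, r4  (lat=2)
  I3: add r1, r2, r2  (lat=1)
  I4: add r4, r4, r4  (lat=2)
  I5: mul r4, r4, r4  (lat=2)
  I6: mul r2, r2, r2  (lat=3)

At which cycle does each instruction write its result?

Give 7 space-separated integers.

I0 add r3: issue@1 deps=(None,None) exec_start@1 write@4
I1 mul r3: issue@2 deps=(None,None) exec_start@2 write@5
I2 mul r1: issue@3 deps=(None,None) exec_start@3 write@5
I3 add r1: issue@4 deps=(None,None) exec_start@4 write@5
I4 add r4: issue@5 deps=(None,None) exec_start@5 write@7
I5 mul r4: issue@6 deps=(4,4) exec_start@7 write@9
I6 mul r2: issue@7 deps=(None,None) exec_start@7 write@10

Answer: 4 5 5 5 7 9 10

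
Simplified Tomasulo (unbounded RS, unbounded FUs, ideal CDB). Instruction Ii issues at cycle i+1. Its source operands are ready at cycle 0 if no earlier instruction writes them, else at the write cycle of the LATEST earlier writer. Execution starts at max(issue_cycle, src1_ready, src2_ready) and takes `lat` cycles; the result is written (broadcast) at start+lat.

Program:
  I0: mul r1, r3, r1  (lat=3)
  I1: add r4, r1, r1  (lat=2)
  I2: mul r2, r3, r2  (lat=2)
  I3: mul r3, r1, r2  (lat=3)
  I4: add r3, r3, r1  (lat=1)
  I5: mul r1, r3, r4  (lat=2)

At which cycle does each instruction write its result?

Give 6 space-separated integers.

Answer: 4 6 5 8 9 11

Derivation:
I0 mul r1: issue@1 deps=(None,None) exec_start@1 write@4
I1 add r4: issue@2 deps=(0,0) exec_start@4 write@6
I2 mul r2: issue@3 deps=(None,None) exec_start@3 write@5
I3 mul r3: issue@4 deps=(0,2) exec_start@5 write@8
I4 add r3: issue@5 deps=(3,0) exec_start@8 write@9
I5 mul r1: issue@6 deps=(4,1) exec_start@9 write@11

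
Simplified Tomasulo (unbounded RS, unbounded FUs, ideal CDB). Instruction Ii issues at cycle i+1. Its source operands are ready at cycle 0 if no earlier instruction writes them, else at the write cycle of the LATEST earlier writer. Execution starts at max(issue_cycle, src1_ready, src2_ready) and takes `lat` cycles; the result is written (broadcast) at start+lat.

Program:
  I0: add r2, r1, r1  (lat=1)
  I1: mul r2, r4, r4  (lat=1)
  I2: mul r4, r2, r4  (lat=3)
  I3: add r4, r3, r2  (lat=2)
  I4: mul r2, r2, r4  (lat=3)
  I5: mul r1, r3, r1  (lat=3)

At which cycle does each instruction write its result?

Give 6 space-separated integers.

I0 add r2: issue@1 deps=(None,None) exec_start@1 write@2
I1 mul r2: issue@2 deps=(None,None) exec_start@2 write@3
I2 mul r4: issue@3 deps=(1,None) exec_start@3 write@6
I3 add r4: issue@4 deps=(None,1) exec_start@4 write@6
I4 mul r2: issue@5 deps=(1,3) exec_start@6 write@9
I5 mul r1: issue@6 deps=(None,None) exec_start@6 write@9

Answer: 2 3 6 6 9 9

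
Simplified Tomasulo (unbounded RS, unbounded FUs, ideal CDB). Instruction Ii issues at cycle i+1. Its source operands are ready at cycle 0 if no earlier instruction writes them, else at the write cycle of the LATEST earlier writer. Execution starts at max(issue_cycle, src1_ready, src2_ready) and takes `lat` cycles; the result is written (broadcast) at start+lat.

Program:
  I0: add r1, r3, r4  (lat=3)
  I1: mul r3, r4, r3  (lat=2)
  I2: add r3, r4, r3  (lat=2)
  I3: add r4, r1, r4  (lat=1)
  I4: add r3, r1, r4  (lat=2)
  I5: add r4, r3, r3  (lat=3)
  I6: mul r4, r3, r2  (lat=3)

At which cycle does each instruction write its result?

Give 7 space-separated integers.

Answer: 4 4 6 5 7 10 10

Derivation:
I0 add r1: issue@1 deps=(None,None) exec_start@1 write@4
I1 mul r3: issue@2 deps=(None,None) exec_start@2 write@4
I2 add r3: issue@3 deps=(None,1) exec_start@4 write@6
I3 add r4: issue@4 deps=(0,None) exec_start@4 write@5
I4 add r3: issue@5 deps=(0,3) exec_start@5 write@7
I5 add r4: issue@6 deps=(4,4) exec_start@7 write@10
I6 mul r4: issue@7 deps=(4,None) exec_start@7 write@10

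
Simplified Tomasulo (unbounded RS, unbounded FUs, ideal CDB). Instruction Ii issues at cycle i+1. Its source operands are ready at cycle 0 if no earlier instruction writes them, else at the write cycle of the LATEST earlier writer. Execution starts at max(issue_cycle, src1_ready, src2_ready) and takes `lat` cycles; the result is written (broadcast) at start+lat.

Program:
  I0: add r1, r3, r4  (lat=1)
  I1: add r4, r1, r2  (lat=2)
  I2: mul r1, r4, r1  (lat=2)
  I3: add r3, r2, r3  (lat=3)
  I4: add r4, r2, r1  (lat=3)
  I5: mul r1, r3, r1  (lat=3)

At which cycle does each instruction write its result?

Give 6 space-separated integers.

Answer: 2 4 6 7 9 10

Derivation:
I0 add r1: issue@1 deps=(None,None) exec_start@1 write@2
I1 add r4: issue@2 deps=(0,None) exec_start@2 write@4
I2 mul r1: issue@3 deps=(1,0) exec_start@4 write@6
I3 add r3: issue@4 deps=(None,None) exec_start@4 write@7
I4 add r4: issue@5 deps=(None,2) exec_start@6 write@9
I5 mul r1: issue@6 deps=(3,2) exec_start@7 write@10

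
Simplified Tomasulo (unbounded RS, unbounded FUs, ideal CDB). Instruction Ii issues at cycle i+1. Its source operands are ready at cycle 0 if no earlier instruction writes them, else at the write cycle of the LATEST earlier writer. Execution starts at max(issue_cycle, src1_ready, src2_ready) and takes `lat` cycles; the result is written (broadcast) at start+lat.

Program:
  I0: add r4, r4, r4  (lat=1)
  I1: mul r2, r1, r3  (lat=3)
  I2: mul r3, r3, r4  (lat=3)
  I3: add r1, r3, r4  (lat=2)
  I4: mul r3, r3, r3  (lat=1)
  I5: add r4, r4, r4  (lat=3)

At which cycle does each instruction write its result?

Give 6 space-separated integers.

I0 add r4: issue@1 deps=(None,None) exec_start@1 write@2
I1 mul r2: issue@2 deps=(None,None) exec_start@2 write@5
I2 mul r3: issue@3 deps=(None,0) exec_start@3 write@6
I3 add r1: issue@4 deps=(2,0) exec_start@6 write@8
I4 mul r3: issue@5 deps=(2,2) exec_start@6 write@7
I5 add r4: issue@6 deps=(0,0) exec_start@6 write@9

Answer: 2 5 6 8 7 9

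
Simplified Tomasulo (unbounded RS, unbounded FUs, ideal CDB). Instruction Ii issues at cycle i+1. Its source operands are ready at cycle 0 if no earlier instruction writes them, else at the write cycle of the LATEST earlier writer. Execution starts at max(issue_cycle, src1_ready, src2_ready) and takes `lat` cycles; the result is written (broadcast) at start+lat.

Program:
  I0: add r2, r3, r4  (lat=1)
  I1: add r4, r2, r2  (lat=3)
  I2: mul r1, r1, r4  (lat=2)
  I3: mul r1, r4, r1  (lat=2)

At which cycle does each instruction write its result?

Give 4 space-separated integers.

Answer: 2 5 7 9

Derivation:
I0 add r2: issue@1 deps=(None,None) exec_start@1 write@2
I1 add r4: issue@2 deps=(0,0) exec_start@2 write@5
I2 mul r1: issue@3 deps=(None,1) exec_start@5 write@7
I3 mul r1: issue@4 deps=(1,2) exec_start@7 write@9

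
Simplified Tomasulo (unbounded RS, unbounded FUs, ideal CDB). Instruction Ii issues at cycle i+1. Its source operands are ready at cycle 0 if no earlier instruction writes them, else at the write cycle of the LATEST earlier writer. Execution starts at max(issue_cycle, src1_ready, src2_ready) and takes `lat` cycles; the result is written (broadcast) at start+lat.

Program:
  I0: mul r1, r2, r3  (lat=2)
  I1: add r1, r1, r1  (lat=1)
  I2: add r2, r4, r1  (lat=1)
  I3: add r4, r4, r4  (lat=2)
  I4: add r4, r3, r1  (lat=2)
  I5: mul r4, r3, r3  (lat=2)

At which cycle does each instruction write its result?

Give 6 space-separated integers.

Answer: 3 4 5 6 7 8

Derivation:
I0 mul r1: issue@1 deps=(None,None) exec_start@1 write@3
I1 add r1: issue@2 deps=(0,0) exec_start@3 write@4
I2 add r2: issue@3 deps=(None,1) exec_start@4 write@5
I3 add r4: issue@4 deps=(None,None) exec_start@4 write@6
I4 add r4: issue@5 deps=(None,1) exec_start@5 write@7
I5 mul r4: issue@6 deps=(None,None) exec_start@6 write@8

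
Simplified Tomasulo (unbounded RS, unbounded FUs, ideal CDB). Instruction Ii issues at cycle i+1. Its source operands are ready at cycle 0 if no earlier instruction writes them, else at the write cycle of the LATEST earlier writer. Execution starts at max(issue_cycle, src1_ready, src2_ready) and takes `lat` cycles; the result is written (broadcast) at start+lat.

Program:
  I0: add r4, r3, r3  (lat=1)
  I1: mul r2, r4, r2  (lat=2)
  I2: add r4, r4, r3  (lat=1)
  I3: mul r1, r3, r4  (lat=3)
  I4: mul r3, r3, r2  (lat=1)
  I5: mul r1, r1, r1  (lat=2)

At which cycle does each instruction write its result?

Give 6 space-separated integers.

I0 add r4: issue@1 deps=(None,None) exec_start@1 write@2
I1 mul r2: issue@2 deps=(0,None) exec_start@2 write@4
I2 add r4: issue@3 deps=(0,None) exec_start@3 write@4
I3 mul r1: issue@4 deps=(None,2) exec_start@4 write@7
I4 mul r3: issue@5 deps=(None,1) exec_start@5 write@6
I5 mul r1: issue@6 deps=(3,3) exec_start@7 write@9

Answer: 2 4 4 7 6 9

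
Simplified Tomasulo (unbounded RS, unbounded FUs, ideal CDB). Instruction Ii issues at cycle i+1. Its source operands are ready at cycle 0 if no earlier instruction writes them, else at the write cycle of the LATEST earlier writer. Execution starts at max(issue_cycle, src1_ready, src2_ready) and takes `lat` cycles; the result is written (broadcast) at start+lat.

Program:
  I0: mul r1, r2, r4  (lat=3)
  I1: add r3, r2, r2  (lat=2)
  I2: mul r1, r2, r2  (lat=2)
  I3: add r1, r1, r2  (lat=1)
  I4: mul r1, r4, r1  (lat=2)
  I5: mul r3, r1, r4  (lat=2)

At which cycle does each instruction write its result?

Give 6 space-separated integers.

I0 mul r1: issue@1 deps=(None,None) exec_start@1 write@4
I1 add r3: issue@2 deps=(None,None) exec_start@2 write@4
I2 mul r1: issue@3 deps=(None,None) exec_start@3 write@5
I3 add r1: issue@4 deps=(2,None) exec_start@5 write@6
I4 mul r1: issue@5 deps=(None,3) exec_start@6 write@8
I5 mul r3: issue@6 deps=(4,None) exec_start@8 write@10

Answer: 4 4 5 6 8 10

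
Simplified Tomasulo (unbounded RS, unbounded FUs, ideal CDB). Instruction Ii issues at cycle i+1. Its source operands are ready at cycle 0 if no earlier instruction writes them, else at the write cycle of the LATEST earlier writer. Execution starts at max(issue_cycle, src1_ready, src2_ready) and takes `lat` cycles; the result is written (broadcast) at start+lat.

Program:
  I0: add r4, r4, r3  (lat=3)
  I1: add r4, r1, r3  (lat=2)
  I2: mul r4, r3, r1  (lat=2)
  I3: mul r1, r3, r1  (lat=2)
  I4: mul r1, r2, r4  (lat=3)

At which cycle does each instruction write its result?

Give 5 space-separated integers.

Answer: 4 4 5 6 8

Derivation:
I0 add r4: issue@1 deps=(None,None) exec_start@1 write@4
I1 add r4: issue@2 deps=(None,None) exec_start@2 write@4
I2 mul r4: issue@3 deps=(None,None) exec_start@3 write@5
I3 mul r1: issue@4 deps=(None,None) exec_start@4 write@6
I4 mul r1: issue@5 deps=(None,2) exec_start@5 write@8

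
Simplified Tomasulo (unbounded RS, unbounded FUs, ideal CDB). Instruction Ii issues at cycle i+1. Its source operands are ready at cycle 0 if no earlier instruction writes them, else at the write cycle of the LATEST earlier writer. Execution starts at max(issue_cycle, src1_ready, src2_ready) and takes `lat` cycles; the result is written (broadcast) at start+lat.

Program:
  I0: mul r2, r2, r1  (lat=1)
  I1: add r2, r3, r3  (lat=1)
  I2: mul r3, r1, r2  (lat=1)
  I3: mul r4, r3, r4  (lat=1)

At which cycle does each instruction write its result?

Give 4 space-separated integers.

Answer: 2 3 4 5

Derivation:
I0 mul r2: issue@1 deps=(None,None) exec_start@1 write@2
I1 add r2: issue@2 deps=(None,None) exec_start@2 write@3
I2 mul r3: issue@3 deps=(None,1) exec_start@3 write@4
I3 mul r4: issue@4 deps=(2,None) exec_start@4 write@5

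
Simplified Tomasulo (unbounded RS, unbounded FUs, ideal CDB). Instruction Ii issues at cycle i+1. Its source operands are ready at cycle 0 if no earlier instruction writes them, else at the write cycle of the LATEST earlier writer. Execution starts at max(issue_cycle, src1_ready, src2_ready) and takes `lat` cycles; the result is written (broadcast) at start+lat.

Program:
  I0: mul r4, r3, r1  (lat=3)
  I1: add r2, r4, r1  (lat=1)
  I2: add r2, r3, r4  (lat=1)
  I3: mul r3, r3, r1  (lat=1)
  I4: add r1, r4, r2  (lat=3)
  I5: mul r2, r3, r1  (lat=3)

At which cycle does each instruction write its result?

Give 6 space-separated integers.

I0 mul r4: issue@1 deps=(None,None) exec_start@1 write@4
I1 add r2: issue@2 deps=(0,None) exec_start@4 write@5
I2 add r2: issue@3 deps=(None,0) exec_start@4 write@5
I3 mul r3: issue@4 deps=(None,None) exec_start@4 write@5
I4 add r1: issue@5 deps=(0,2) exec_start@5 write@8
I5 mul r2: issue@6 deps=(3,4) exec_start@8 write@11

Answer: 4 5 5 5 8 11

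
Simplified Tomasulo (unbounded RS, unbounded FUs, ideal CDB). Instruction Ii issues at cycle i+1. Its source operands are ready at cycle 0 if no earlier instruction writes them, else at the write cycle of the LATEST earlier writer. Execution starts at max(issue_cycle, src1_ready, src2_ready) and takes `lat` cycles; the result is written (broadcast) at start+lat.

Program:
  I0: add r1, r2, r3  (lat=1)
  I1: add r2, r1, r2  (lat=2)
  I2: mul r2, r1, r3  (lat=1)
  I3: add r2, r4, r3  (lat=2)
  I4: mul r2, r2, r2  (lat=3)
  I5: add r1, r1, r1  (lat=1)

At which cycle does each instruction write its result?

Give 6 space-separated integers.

I0 add r1: issue@1 deps=(None,None) exec_start@1 write@2
I1 add r2: issue@2 deps=(0,None) exec_start@2 write@4
I2 mul r2: issue@3 deps=(0,None) exec_start@3 write@4
I3 add r2: issue@4 deps=(None,None) exec_start@4 write@6
I4 mul r2: issue@5 deps=(3,3) exec_start@6 write@9
I5 add r1: issue@6 deps=(0,0) exec_start@6 write@7

Answer: 2 4 4 6 9 7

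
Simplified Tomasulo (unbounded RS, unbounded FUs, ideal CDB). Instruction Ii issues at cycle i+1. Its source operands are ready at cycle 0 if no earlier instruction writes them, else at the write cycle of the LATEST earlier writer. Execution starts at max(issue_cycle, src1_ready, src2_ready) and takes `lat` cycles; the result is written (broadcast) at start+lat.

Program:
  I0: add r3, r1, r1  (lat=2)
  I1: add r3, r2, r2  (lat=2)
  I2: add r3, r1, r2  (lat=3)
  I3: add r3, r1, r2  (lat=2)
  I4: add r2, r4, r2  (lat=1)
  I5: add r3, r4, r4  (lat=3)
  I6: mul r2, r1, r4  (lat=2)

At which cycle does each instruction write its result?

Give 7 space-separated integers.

I0 add r3: issue@1 deps=(None,None) exec_start@1 write@3
I1 add r3: issue@2 deps=(None,None) exec_start@2 write@4
I2 add r3: issue@3 deps=(None,None) exec_start@3 write@6
I3 add r3: issue@4 deps=(None,None) exec_start@4 write@6
I4 add r2: issue@5 deps=(None,None) exec_start@5 write@6
I5 add r3: issue@6 deps=(None,None) exec_start@6 write@9
I6 mul r2: issue@7 deps=(None,None) exec_start@7 write@9

Answer: 3 4 6 6 6 9 9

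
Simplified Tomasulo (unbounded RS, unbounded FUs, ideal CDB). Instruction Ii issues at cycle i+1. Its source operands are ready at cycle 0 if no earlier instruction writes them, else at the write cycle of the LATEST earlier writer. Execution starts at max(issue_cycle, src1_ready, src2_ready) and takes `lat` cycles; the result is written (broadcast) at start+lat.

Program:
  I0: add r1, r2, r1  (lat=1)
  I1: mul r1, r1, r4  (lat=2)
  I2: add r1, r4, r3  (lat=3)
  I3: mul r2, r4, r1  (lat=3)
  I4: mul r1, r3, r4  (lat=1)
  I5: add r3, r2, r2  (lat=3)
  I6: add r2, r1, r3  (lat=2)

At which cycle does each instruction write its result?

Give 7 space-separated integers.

Answer: 2 4 6 9 6 12 14

Derivation:
I0 add r1: issue@1 deps=(None,None) exec_start@1 write@2
I1 mul r1: issue@2 deps=(0,None) exec_start@2 write@4
I2 add r1: issue@3 deps=(None,None) exec_start@3 write@6
I3 mul r2: issue@4 deps=(None,2) exec_start@6 write@9
I4 mul r1: issue@5 deps=(None,None) exec_start@5 write@6
I5 add r3: issue@6 deps=(3,3) exec_start@9 write@12
I6 add r2: issue@7 deps=(4,5) exec_start@12 write@14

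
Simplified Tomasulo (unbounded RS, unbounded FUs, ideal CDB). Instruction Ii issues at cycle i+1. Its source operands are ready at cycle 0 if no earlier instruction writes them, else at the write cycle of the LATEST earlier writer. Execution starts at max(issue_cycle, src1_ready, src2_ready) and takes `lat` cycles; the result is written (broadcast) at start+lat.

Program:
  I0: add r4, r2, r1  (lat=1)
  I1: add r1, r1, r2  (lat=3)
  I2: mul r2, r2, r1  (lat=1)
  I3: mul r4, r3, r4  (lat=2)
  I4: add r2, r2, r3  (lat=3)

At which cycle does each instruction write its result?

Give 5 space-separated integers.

I0 add r4: issue@1 deps=(None,None) exec_start@1 write@2
I1 add r1: issue@2 deps=(None,None) exec_start@2 write@5
I2 mul r2: issue@3 deps=(None,1) exec_start@5 write@6
I3 mul r4: issue@4 deps=(None,0) exec_start@4 write@6
I4 add r2: issue@5 deps=(2,None) exec_start@6 write@9

Answer: 2 5 6 6 9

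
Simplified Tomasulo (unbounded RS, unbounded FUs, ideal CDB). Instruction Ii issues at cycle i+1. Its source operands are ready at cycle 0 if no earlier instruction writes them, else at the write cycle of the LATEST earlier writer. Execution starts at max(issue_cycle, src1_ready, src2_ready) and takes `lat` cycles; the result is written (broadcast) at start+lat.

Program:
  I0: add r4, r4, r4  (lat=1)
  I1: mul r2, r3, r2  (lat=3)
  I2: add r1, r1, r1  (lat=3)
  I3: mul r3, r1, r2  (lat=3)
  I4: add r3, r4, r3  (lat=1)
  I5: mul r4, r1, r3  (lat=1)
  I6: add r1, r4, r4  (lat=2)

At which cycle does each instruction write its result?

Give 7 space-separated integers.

Answer: 2 5 6 9 10 11 13

Derivation:
I0 add r4: issue@1 deps=(None,None) exec_start@1 write@2
I1 mul r2: issue@2 deps=(None,None) exec_start@2 write@5
I2 add r1: issue@3 deps=(None,None) exec_start@3 write@6
I3 mul r3: issue@4 deps=(2,1) exec_start@6 write@9
I4 add r3: issue@5 deps=(0,3) exec_start@9 write@10
I5 mul r4: issue@6 deps=(2,4) exec_start@10 write@11
I6 add r1: issue@7 deps=(5,5) exec_start@11 write@13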